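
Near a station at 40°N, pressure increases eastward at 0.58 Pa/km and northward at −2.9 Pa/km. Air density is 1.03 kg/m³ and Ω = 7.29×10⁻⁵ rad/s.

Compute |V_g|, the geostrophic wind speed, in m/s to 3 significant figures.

30.6 m/s

Coriolis parameter at 40°N:
f = 2Ω sin φ = 2 × 7.29×10⁻⁵ × sin 40° = 9.37×10⁻⁵ s⁻¹
Component geostrophic relations (x east, y north):
u_g = −(1/(fρ)) ∂P/∂y,  v_g = (1/(fρ)) ∂P/∂x
u_g = −(−2.9×10⁻³)/(9.37×10⁻⁵ × 1.03) = 30.0 m/s;  v_g = (0.58×10⁻³)/(9.37×10⁻⁵ × 1.03) = 6.01 m/s
|V_g| = √(u_g² + v_g²) = 30.6 m/s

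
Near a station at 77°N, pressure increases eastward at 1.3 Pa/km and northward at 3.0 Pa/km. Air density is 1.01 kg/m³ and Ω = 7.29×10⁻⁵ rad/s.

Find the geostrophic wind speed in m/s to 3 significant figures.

Coriolis parameter at 77°N:
f = 2Ω sin φ = 2 × 7.29×10⁻⁵ × sin 77° = 1.42×10⁻⁴ s⁻¹
Component geostrophic relations (x east, y north):
u_g = −(1/(fρ)) ∂P/∂y,  v_g = (1/(fρ)) ∂P/∂x
u_g = −(3.0×10⁻³)/(1.42×10⁻⁴ × 1.01) = −20.9 m/s;  v_g = (1.3×10⁻³)/(1.42×10⁻⁴ × 1.01) = 9.06 m/s
|V_g| = √(u_g² + v_g²) = 22.8 m/s

22.8 m/s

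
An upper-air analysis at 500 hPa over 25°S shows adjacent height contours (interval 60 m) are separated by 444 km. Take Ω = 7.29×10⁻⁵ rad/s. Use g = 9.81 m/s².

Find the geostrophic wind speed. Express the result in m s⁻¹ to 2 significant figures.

Coriolis parameter at 25°S:
f = 2Ω sin φ = 2 × 7.29×10⁻⁵ × sin 25° = 6.16×10⁻⁵ s⁻¹
Height gradient: |∂Z/∂n| = 60 m / 444000 m = 1.35×10⁻⁴
On a pressure surface, geostrophic balance gives V_g = (g/f)|∂Z/∂n|:
V_g = 9.81 × 1.35×10⁻⁴ / 6.16×10⁻⁵ = 21.5 m/s

22 m s⁻¹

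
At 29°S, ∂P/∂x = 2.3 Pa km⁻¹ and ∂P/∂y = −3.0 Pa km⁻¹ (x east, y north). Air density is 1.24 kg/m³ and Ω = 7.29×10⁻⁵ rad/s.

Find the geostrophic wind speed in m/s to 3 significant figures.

43.1 m/s

Coriolis parameter at 29°S:
f = 2Ω sin φ = 2 × 7.29×10⁻⁵ × sin 29° = 7.07×10⁻⁵ s⁻¹
In the Southern Hemisphere f is negative: f = −7.07×10⁻⁵ s⁻¹.
Component geostrophic relations (x east, y north):
u_g = −(1/(fρ)) ∂P/∂y,  v_g = (1/(fρ)) ∂P/∂x
u_g = −(−3.0×10⁻³)/(−7.07×10⁻⁵ × 1.24) = −34.2 m/s;  v_g = (2.3×10⁻³)/(−7.07×10⁻⁵ × 1.24) = −26.2 m/s
|V_g| = √(u_g² + v_g²) = 43.1 m/s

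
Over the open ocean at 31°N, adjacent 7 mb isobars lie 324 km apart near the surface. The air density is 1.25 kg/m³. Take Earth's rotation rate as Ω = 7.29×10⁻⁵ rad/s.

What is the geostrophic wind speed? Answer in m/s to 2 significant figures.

Coriolis parameter at 31°N:
f = 2Ω sin φ = 2 × 7.29×10⁻⁵ × sin 31° = 7.51×10⁻⁵ s⁻¹
Pressure gradient: |∂P/∂n| = 700 Pa / 324000 m = 2.16×10⁻³ Pa/m
Geostrophic balance (pressure-gradient force = Coriolis force):
V_g = (1/(fρ)) |∂P/∂n| = 2.16×10⁻³ / (7.51×10⁻⁵ × 1.25) = 23.0 m/s

23 m/s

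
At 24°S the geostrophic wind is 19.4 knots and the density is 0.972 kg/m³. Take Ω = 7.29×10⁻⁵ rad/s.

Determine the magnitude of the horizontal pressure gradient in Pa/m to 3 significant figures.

Coriolis parameter at 24°S:
f = 2Ω sin φ = 2 × 7.29×10⁻⁵ × sin 24° = 5.93×10⁻⁵ s⁻¹
Wind speed in SI: 19.4 knots = 9.98 m/s
Geostrophic balance rearranged: |∂P/∂n| = f ρ V_g
|∂P/∂n| = 5.93×10⁻⁵ × 0.972 × 9.98 = 5.75×10⁻⁴ Pa/m

5.75×10⁻⁴ Pa/m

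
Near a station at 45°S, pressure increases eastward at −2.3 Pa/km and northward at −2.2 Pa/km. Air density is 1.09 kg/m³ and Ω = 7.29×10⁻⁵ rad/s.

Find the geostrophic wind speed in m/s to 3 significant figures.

Coriolis parameter at 45°S:
f = 2Ω sin φ = 2 × 7.29×10⁻⁵ × sin 45° = 1.03×10⁻⁴ s⁻¹
In the Southern Hemisphere f is negative: f = −1.03×10⁻⁴ s⁻¹.
Component geostrophic relations (x east, y north):
u_g = −(1/(fρ)) ∂P/∂y,  v_g = (1/(fρ)) ∂P/∂x
u_g = −(−2.2×10⁻³)/(−1.03×10⁻⁴ × 1.09) = −19.6 m/s;  v_g = (−2.3×10⁻³)/(−1.03×10⁻⁴ × 1.09) = 20.5 m/s
|V_g| = √(u_g² + v_g²) = 28.3 m/s

28.3 m/s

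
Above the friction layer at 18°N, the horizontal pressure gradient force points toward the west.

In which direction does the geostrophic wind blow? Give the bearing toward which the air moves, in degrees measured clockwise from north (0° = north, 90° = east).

000°

The pressure-gradient force points toward the west (bearing 270°).
Geostrophic balance: in the Northern Hemisphere the Coriolis force deflects motion to the right, so the geostrophic wind blows 90° to the right of the pressure-gradient force (low pressure on the left).
Rotating 270° by 90° clockwise gives 000° — the wind blows toward the north.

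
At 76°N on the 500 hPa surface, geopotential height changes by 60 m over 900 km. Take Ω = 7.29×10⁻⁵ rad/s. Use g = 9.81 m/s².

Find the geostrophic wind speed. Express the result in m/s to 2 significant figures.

Coriolis parameter at 76°N:
f = 2Ω sin φ = 2 × 7.29×10⁻⁵ × sin 76° = 1.41×10⁻⁴ s⁻¹
Height gradient: |∂Z/∂n| = 60 m / 900000 m = 6.67×10⁻⁵
On a pressure surface, geostrophic balance gives V_g = (g/f)|∂Z/∂n|:
V_g = 9.81 × 6.67×10⁻⁵ / 1.41×10⁻⁴ = 4.62 m/s

4.6 m/s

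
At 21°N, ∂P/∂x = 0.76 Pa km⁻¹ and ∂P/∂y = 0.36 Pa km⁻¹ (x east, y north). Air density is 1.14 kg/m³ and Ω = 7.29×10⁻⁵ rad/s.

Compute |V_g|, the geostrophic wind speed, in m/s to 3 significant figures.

Coriolis parameter at 21°N:
f = 2Ω sin φ = 2 × 7.29×10⁻⁵ × sin 21° = 5.23×10⁻⁵ s⁻¹
Component geostrophic relations (x east, y north):
u_g = −(1/(fρ)) ∂P/∂y,  v_g = (1/(fρ)) ∂P/∂x
u_g = −(0.36×10⁻³)/(5.23×10⁻⁵ × 1.14) = −6.04 m/s;  v_g = (0.76×10⁻³)/(5.23×10⁻⁵ × 1.14) = 12.8 m/s
|V_g| = √(u_g² + v_g²) = 14.1 m/s

14.1 m/s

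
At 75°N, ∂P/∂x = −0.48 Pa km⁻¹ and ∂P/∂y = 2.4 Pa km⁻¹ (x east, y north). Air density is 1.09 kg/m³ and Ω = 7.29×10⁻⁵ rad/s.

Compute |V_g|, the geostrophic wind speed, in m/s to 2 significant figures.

Coriolis parameter at 75°N:
f = 2Ω sin φ = 2 × 7.29×10⁻⁵ × sin 75° = 1.41×10⁻⁴ s⁻¹
Component geostrophic relations (x east, y north):
u_g = −(1/(fρ)) ∂P/∂y,  v_g = (1/(fρ)) ∂P/∂x
u_g = −(2.4×10⁻³)/(1.41×10⁻⁴ × 1.09) = −15.6 m/s;  v_g = (−0.48×10⁻³)/(1.41×10⁻⁴ × 1.09) = −3.13 m/s
|V_g| = √(u_g² + v_g²) = 15.9 m/s

16 m/s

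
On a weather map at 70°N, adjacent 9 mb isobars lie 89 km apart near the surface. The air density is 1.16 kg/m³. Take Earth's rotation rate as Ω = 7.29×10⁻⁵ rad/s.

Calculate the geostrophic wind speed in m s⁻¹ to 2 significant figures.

64 m s⁻¹

Coriolis parameter at 70°N:
f = 2Ω sin φ = 2 × 7.29×10⁻⁵ × sin 70° = 1.37×10⁻⁴ s⁻¹
Pressure gradient: |∂P/∂n| = 900 Pa / 89000 m = 1.01×10⁻² Pa/m
Geostrophic balance (pressure-gradient force = Coriolis force):
V_g = (1/(fρ)) |∂P/∂n| = 1.01×10⁻² / (1.37×10⁻⁴ × 1.16) = 63.6 m/s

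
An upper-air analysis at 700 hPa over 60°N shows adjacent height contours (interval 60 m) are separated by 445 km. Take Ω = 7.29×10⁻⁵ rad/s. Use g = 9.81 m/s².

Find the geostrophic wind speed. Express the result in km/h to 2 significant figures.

Coriolis parameter at 60°N:
f = 2Ω sin φ = 2 × 7.29×10⁻⁵ × sin 60° = 1.26×10⁻⁴ s⁻¹
Height gradient: |∂Z/∂n| = 60 m / 445000 m = 1.35×10⁻⁴
On a pressure surface, geostrophic balance gives V_g = (g/f)|∂Z/∂n|:
V_g = 9.81 × 1.35×10⁻⁴ / 1.26×10⁻⁴ = 10.5 m/s
Converting: 10.5 m/s × 3.6 = 38 km/h

38 km/h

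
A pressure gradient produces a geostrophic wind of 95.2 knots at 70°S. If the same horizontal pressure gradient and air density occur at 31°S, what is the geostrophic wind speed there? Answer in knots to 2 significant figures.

With the same pressure gradient and density, V_g ∝ 1/f ∝ 1/sin φ.
V₂ = V₁ · sin φ₁ / sin φ₂ = 95.2 × sin 70° / sin 31°
V₂ = 95.2 × 0.9397/0.5150 = 170 knots

170 knots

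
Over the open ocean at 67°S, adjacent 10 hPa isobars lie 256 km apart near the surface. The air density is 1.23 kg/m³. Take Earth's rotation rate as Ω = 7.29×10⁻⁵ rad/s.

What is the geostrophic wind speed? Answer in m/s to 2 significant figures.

24 m/s

Coriolis parameter at 67°S:
f = 2Ω sin φ = 2 × 7.29×10⁻⁵ × sin 67° = 1.34×10⁻⁴ s⁻¹
Pressure gradient: |∂P/∂n| = 1000 Pa / 256000 m = 3.91×10⁻³ Pa/m
Geostrophic balance (pressure-gradient force = Coriolis force):
V_g = (1/(fρ)) |∂P/∂n| = 3.91×10⁻³ / (1.34×10⁻⁴ × 1.23) = 23.7 m/s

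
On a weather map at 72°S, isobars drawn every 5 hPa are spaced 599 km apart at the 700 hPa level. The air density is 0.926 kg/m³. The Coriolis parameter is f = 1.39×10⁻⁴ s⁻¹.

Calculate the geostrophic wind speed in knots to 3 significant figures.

Pressure gradient: |∂P/∂n| = 500 Pa / 599000 m = 8.35×10⁻⁴ Pa/m
Geostrophic balance (pressure-gradient force = Coriolis force):
V_g = (1/(fρ)) |∂P/∂n| = 8.35×10⁻⁴ / (1.39×10⁻⁴ × 0.926) = 6.49 m/s
Converting: 6.49 m/s × 1.944 = 12.6 knots

12.6 knots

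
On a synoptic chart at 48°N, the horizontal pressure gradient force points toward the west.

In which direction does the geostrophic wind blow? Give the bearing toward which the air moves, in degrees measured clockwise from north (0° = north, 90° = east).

The pressure-gradient force points toward the west (bearing 270°).
Geostrophic balance: in the Northern Hemisphere the Coriolis force deflects motion to the right, so the geostrophic wind blows 90° to the right of the pressure-gradient force (low pressure on the left).
Rotating 270° by 90° clockwise gives 000° — the wind blows toward the north.

000°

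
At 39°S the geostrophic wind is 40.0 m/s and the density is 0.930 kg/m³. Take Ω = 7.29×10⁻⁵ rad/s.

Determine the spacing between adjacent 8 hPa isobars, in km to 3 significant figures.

Coriolis parameter at 39°S:
f = 2Ω sin φ = 2 × 7.29×10⁻⁵ × sin 39° = 9.18×10⁻⁵ s⁻¹
Geostrophic balance rearranged: |∂P/∂n| = f ρ V_g
|∂P/∂n| = 9.18×10⁻⁵ × 0.930 × 40.0 = 3.41×10⁻³ Pa/m
Isobar spacing: Δn = ΔP/|∂P/∂n| = 800 Pa / 3.41×10⁻³ Pa/m = 234378 m ≈ 234 km

234 km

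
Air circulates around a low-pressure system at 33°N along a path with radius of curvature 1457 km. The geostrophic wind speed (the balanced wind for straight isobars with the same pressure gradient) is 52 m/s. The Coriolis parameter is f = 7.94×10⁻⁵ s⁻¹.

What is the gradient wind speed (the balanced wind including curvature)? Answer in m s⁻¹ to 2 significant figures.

Around a low, centrifugal force acts outward with Coriolis, so pressure-gradient force balances both:
(1/ρ)|∂P/∂n| = fV + V²/R  →  V² + fR·V − fR·V_g = 0
With fR = 7.94×10⁻⁵ × 1457×10³ m = 116 m/s:
V = [−fR + √((fR)² + 4 fR V_g)]/2 = [−116 + √(116² + 4×116×52)]/2 = 38.9 m/s
Subgeostrophic (V < V_g = 52 m/s), as expected around a low.

39 m s⁻¹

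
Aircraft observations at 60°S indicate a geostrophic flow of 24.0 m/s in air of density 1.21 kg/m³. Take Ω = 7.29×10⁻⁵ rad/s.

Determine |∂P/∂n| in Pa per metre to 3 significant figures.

Coriolis parameter at 60°S:
f = 2Ω sin φ = 2 × 7.29×10⁻⁵ × sin 60° = 1.26×10⁻⁴ s⁻¹
Geostrophic balance rearranged: |∂P/∂n| = f ρ V_g
|∂P/∂n| = 1.26×10⁻⁴ × 1.21 × 24.0 = 3.67×10⁻³ Pa/m

3.67×10⁻³ Pa/m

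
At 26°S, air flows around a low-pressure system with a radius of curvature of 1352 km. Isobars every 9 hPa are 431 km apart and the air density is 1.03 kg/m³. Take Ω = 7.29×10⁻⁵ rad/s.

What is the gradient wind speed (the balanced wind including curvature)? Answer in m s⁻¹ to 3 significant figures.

24.7 m s⁻¹

Coriolis parameter at 26°S:
f = 2Ω sin φ = 2 × 7.29×10⁻⁵ × sin 26° = 6.39×10⁻⁵ s⁻¹
Pressure gradient: |∂P/∂n| = 900 Pa / 431000 m = 2.09×10⁻³ Pa/m
Geostrophic speed: V_g = |∂P/∂n|/(fρ) = 2.09×10⁻³/(6.39×10⁻⁵ × 1.03) = 31.7 m/s
Around a low, centrifugal force acts outward with Coriolis, so pressure-gradient force balances both:
(1/ρ)|∂P/∂n| = fV + V²/R  →  V² + fR·V − fR·V_g = 0
With fR = 6.39×10⁻⁵ × 1352×10³ m = 86.4 m/s:
V = [−fR + √((fR)² + 4 fR V_g)]/2 = [−86.4 + √(86.4² + 4×86.4×31.7)]/2 = 24.7 m/s
Subgeostrophic (V < V_g = 31.7 m/s), as expected around a low.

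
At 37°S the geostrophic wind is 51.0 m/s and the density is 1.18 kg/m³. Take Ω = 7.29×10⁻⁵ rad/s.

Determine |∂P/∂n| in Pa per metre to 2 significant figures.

5.3×10⁻³ Pa/m

Coriolis parameter at 37°S:
f = 2Ω sin φ = 2 × 7.29×10⁻⁵ × sin 37° = 8.77×10⁻⁵ s⁻¹
Geostrophic balance rearranged: |∂P/∂n| = f ρ V_g
|∂P/∂n| = 8.77×10⁻⁵ × 1.18 × 51.0 = 5.28×10⁻³ Pa/m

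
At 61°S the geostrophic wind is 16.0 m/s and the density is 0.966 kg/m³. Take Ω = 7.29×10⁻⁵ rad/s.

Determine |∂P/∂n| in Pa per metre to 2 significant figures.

2.0×10⁻³ Pa/m

Coriolis parameter at 61°S:
f = 2Ω sin φ = 2 × 7.29×10⁻⁵ × sin 61° = 1.28×10⁻⁴ s⁻¹
Geostrophic balance rearranged: |∂P/∂n| = f ρ V_g
|∂P/∂n| = 1.28×10⁻⁴ × 0.966 × 16.0 = 1.97×10⁻³ Pa/m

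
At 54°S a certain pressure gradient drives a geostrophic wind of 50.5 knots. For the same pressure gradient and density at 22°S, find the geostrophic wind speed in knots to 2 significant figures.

110 knots

With the same pressure gradient and density, V_g ∝ 1/f ∝ 1/sin φ.
V₂ = V₁ · sin φ₁ / sin φ₂ = 50.5 × sin 54° / sin 22°
V₂ = 50.5 × 0.8090/0.3746 = 110 knots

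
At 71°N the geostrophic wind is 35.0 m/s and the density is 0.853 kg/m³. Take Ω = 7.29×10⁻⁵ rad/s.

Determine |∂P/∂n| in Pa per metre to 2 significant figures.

Coriolis parameter at 71°N:
f = 2Ω sin φ = 2 × 7.29×10⁻⁵ × sin 71° = 1.38×10⁻⁴ s⁻¹
Geostrophic balance rearranged: |∂P/∂n| = f ρ V_g
|∂P/∂n| = 1.38×10⁻⁴ × 0.853 × 35.0 = 4.12×10⁻³ Pa/m

4.1×10⁻³ Pa/m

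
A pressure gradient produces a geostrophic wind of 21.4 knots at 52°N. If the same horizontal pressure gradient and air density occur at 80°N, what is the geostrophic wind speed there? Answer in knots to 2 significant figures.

With the same pressure gradient and density, V_g ∝ 1/f ∝ 1/sin φ.
V₂ = V₁ · sin φ₁ / sin φ₂ = 21.4 × sin 52° / sin 80°
V₂ = 21.4 × 0.7880/0.9848 = 17 knots

17 knots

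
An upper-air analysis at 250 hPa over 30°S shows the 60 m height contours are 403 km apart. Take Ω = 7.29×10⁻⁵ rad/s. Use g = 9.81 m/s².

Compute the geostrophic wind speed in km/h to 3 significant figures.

72.1 km/h

Coriolis parameter at 30°S:
f = 2Ω sin φ = 2 × 7.29×10⁻⁵ × sin 30° = 7.29×10⁻⁵ s⁻¹
Height gradient: |∂Z/∂n| = 60 m / 403000 m = 1.49×10⁻⁴
On a pressure surface, geostrophic balance gives V_g = (g/f)|∂Z/∂n|:
V_g = 9.81 × 1.49×10⁻⁴ / 7.29×10⁻⁵ = 20.0 m/s
Converting: 20.0 m/s × 3.6 = 72.1 km/h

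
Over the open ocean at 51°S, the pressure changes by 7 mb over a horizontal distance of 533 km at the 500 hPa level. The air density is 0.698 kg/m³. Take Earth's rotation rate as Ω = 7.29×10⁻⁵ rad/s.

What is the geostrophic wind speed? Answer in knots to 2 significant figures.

Coriolis parameter at 51°S:
f = 2Ω sin φ = 2 × 7.29×10⁻⁵ × sin 51° = 1.13×10⁻⁴ s⁻¹
Pressure gradient: |∂P/∂n| = 700 Pa / 533000 m = 1.31×10⁻³ Pa/m
Geostrophic balance (pressure-gradient force = Coriolis force):
V_g = (1/(fρ)) |∂P/∂n| = 1.31×10⁻³ / (1.13×10⁻⁴ × 0.698) = 16.6 m/s
Converting: 16.6 m/s × 1.944 = 32 knots

32 knots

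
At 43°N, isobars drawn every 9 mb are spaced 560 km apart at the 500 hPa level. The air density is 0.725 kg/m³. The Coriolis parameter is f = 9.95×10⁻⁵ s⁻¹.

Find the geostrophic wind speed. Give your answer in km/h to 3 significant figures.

80.2 km/h

Pressure gradient: |∂P/∂n| = 900 Pa / 560000 m = 1.61×10⁻³ Pa/m
Geostrophic balance (pressure-gradient force = Coriolis force):
V_g = (1/(fρ)) |∂P/∂n| = 1.61×10⁻³ / (9.95×10⁻⁵ × 0.725) = 22.3 m/s
Converting: 22.3 m/s × 3.6 = 80.2 km/h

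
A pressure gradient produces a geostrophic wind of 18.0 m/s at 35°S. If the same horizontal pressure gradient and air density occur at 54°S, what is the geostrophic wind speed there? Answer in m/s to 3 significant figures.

12.8 m/s

With the same pressure gradient and density, V_g ∝ 1/f ∝ 1/sin φ.
V₂ = V₁ · sin φ₁ / sin φ₂ = 18.0 × sin 35° / sin 54°
V₂ = 18.0 × 0.5736/0.8090 = 12.8 m/s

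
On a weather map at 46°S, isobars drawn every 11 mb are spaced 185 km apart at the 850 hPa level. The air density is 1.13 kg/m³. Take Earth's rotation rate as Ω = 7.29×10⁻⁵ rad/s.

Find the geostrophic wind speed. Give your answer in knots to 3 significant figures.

Coriolis parameter at 46°S:
f = 2Ω sin φ = 2 × 7.29×10⁻⁵ × sin 46° = 1.05×10⁻⁴ s⁻¹
Pressure gradient: |∂P/∂n| = 1100 Pa / 185000 m = 5.95×10⁻³ Pa/m
Geostrophic balance (pressure-gradient force = Coriolis force):
V_g = (1/(fρ)) |∂P/∂n| = 5.95×10⁻³ / (1.05×10⁻⁴ × 1.13) = 50.2 m/s
Converting: 50.2 m/s × 1.944 = 97.5 knots

97.5 knots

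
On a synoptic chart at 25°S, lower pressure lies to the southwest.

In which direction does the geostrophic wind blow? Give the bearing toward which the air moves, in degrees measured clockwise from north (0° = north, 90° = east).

The pressure-gradient force points toward the southwest (bearing 225°).
Geostrophic balance: in the Southern Hemisphere the Coriolis force deflects motion to the left, so the geostrophic wind blows 90° to the left of the pressure-gradient force (low pressure on the right).
Rotating 225° by 90° counterclockwise gives 135° — the wind blows toward the southeast.

135°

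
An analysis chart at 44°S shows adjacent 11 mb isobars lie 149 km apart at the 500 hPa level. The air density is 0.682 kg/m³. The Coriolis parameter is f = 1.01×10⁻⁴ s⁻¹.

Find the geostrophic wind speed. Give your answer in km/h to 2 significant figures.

390 km/h

Pressure gradient: |∂P/∂n| = 1100 Pa / 149000 m = 7.38×10⁻³ Pa/m
Geostrophic balance (pressure-gradient force = Coriolis force):
V_g = (1/(fρ)) |∂P/∂n| = 7.38×10⁻³ / (1.01×10⁻⁴ × 0.682) = 107 m/s
Converting: 107 m/s × 3.6 = 390 km/h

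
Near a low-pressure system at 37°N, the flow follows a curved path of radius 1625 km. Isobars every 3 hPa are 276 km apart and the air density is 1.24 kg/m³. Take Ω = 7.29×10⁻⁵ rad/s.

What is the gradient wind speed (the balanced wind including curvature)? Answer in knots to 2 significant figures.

18 knots

Coriolis parameter at 37°N:
f = 2Ω sin φ = 2 × 7.29×10⁻⁵ × sin 37° = 8.77×10⁻⁵ s⁻¹
Pressure gradient: |∂P/∂n| = 300 Pa / 276000 m = 1.09×10⁻³ Pa/m
Geostrophic speed: V_g = |∂P/∂n|/(fρ) = 1.09×10⁻³/(8.77×10⁻⁵ × 1.24) = 9.99 m/s
Around a low, centrifugal force acts outward with Coriolis, so pressure-gradient force balances both:
(1/ρ)|∂P/∂n| = fV + V²/R  →  V² + fR·V − fR·V_g = 0
With fR = 8.77×10⁻⁵ × 1625×10³ m = 143 m/s:
V = [−fR + √((fR)² + 4 fR V_g)]/2 = [−143 + √(143² + 4×143×9.99)]/2 = 9.37 m/s
Subgeostrophic (V < V_g = 9.99 m/s), as expected around a low.
Converting: 9.37 m/s × 1.944 = 18 knots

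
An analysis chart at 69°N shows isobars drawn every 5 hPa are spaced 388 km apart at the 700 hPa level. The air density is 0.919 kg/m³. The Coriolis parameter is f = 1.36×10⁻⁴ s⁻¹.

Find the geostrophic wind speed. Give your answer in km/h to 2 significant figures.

37 km/h

Pressure gradient: |∂P/∂n| = 500 Pa / 388000 m = 1.29×10⁻³ Pa/m
Geostrophic balance (pressure-gradient force = Coriolis force):
V_g = (1/(fρ)) |∂P/∂n| = 1.29×10⁻³ / (1.36×10⁻⁴ × 0.919) = 10.3 m/s
Converting: 10.3 m/s × 3.6 = 37 km/h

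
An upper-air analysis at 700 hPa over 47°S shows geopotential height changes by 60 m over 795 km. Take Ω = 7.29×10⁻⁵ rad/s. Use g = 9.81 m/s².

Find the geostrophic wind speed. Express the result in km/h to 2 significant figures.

Coriolis parameter at 47°S:
f = 2Ω sin φ = 2 × 7.29×10⁻⁵ × sin 47° = 1.07×10⁻⁴ s⁻¹
Height gradient: |∂Z/∂n| = 60 m / 795000 m = 7.55×10⁻⁵
On a pressure surface, geostrophic balance gives V_g = (g/f)|∂Z/∂n|:
V_g = 9.81 × 7.55×10⁻⁵ / 1.07×10⁻⁴ = 6.94 m/s
Converting: 6.94 m/s × 3.6 = 25 km/h

25 km/h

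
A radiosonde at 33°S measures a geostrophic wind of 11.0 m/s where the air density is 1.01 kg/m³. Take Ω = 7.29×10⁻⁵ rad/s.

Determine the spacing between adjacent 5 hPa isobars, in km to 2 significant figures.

570 km

Coriolis parameter at 33°S:
f = 2Ω sin φ = 2 × 7.29×10⁻⁵ × sin 33° = 7.94×10⁻⁵ s⁻¹
Geostrophic balance rearranged: |∂P/∂n| = f ρ V_g
|∂P/∂n| = 7.94×10⁻⁵ × 1.01 × 11.0 = 8.82×10⁻⁴ Pa/m
Isobar spacing: Δn = ΔP/|∂P/∂n| = 500 Pa / 8.82×10⁻⁴ Pa/m = 566748 m ≈ 570 km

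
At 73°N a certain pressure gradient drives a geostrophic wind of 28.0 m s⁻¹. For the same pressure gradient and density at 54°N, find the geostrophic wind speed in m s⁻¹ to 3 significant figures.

33.1 m s⁻¹

With the same pressure gradient and density, V_g ∝ 1/f ∝ 1/sin φ.
V₂ = V₁ · sin φ₁ / sin φ₂ = 28.0 × sin 73° / sin 54°
V₂ = 28.0 × 0.9563/0.8090 = 33.1 m s⁻¹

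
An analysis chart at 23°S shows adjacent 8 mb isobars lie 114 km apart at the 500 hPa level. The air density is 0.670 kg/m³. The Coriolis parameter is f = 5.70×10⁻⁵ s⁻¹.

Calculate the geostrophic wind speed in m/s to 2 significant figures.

180 m/s

Pressure gradient: |∂P/∂n| = 800 Pa / 114000 m = 7.02×10⁻³ Pa/m
Geostrophic balance (pressure-gradient force = Coriolis force):
V_g = (1/(fρ)) |∂P/∂n| = 7.02×10⁻³ / (5.70×10⁻⁵ × 0.670) = 184 m/s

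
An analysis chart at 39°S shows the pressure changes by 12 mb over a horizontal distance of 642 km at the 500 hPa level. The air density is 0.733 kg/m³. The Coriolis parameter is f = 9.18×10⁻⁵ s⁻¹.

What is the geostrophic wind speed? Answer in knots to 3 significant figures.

54.0 knots

Pressure gradient: |∂P/∂n| = 1200 Pa / 642000 m = 1.87×10⁻³ Pa/m
Geostrophic balance (pressure-gradient force = Coriolis force):
V_g = (1/(fρ)) |∂P/∂n| = 1.87×10⁻³ / (9.18×10⁻⁵ × 0.733) = 27.8 m/s
Converting: 27.8 m/s × 1.944 = 54.0 knots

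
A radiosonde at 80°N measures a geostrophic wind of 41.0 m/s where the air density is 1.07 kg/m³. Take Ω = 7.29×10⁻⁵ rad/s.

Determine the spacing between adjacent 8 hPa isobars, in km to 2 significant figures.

Coriolis parameter at 80°N:
f = 2Ω sin φ = 2 × 7.29×10⁻⁵ × sin 80° = 1.44×10⁻⁴ s⁻¹
Geostrophic balance rearranged: |∂P/∂n| = f ρ V_g
|∂P/∂n| = 1.44×10⁻⁴ × 1.07 × 41.0 = 6.30×10⁻³ Pa/m
Isobar spacing: Δn = ΔP/|∂P/∂n| = 800 Pa / 6.30×10⁻³ Pa/m = 127003 m ≈ 130 km

130 km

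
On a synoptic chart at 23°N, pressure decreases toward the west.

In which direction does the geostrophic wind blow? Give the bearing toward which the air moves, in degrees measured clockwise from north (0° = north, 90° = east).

000°

The pressure-gradient force points toward the west (bearing 270°).
Geostrophic balance: in the Northern Hemisphere the Coriolis force deflects motion to the right, so the geostrophic wind blows 90° to the right of the pressure-gradient force (low pressure on the left).
Rotating 270° by 90° clockwise gives 000° — the wind blows toward the north.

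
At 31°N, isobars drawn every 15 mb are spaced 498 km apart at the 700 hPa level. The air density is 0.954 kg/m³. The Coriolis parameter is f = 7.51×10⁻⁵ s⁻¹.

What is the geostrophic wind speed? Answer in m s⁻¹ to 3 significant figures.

Pressure gradient: |∂P/∂n| = 1500 Pa / 498000 m = 3.01×10⁻³ Pa/m
Geostrophic balance (pressure-gradient force = Coriolis force):
V_g = (1/(fρ)) |∂P/∂n| = 3.01×10⁻³ / (7.51×10⁻⁵ × 0.954) = 42.0 m/s

42.0 m s⁻¹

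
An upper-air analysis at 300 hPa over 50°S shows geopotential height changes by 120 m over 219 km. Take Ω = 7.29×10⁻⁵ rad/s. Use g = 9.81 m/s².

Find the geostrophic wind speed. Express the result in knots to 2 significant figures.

Coriolis parameter at 50°S:
f = 2Ω sin φ = 2 × 7.29×10⁻⁵ × sin 50° = 1.12×10⁻⁴ s⁻¹
Height gradient: |∂Z/∂n| = 120 m / 219000 m = 5.48×10⁻⁴
On a pressure surface, geostrophic balance gives V_g = (g/f)|∂Z/∂n|:
V_g = 9.81 × 5.48×10⁻⁴ / 1.12×10⁻⁴ = 48.1 m/s
Converting: 48.1 m/s × 1.944 = 94 knots

94 knots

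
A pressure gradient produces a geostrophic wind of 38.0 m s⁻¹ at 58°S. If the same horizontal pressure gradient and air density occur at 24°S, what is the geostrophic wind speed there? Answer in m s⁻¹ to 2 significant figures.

79 m s⁻¹

With the same pressure gradient and density, V_g ∝ 1/f ∝ 1/sin φ.
V₂ = V₁ · sin φ₁ / sin φ₂ = 38.0 × sin 58° / sin 24°
V₂ = 38.0 × 0.8480/0.4067 = 79 m s⁻¹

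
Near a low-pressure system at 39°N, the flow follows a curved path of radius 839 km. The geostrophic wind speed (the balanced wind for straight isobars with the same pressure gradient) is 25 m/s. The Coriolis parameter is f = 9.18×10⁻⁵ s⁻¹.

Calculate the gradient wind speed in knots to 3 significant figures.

38.6 knots

Around a low, centrifugal force acts outward with Coriolis, so pressure-gradient force balances both:
(1/ρ)|∂P/∂n| = fV + V²/R  →  V² + fR·V − fR·V_g = 0
With fR = 9.18×10⁻⁵ × 839×10³ m = 77.0 m/s:
V = [−fR + √((fR)² + 4 fR V_g)]/2 = [−77.0 + √(77.0² + 4×77.0×25)]/2 = 19.9 m/s
Subgeostrophic (V < V_g = 25 m/s), as expected around a low.
Converting: 19.9 m/s × 1.944 = 38.6 knots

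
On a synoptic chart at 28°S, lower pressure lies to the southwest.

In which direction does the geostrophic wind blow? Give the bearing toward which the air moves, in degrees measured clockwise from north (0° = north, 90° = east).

135°

The pressure-gradient force points toward the southwest (bearing 225°).
Geostrophic balance: in the Southern Hemisphere the Coriolis force deflects motion to the left, so the geostrophic wind blows 90° to the left of the pressure-gradient force (low pressure on the right).
Rotating 225° by 90° counterclockwise gives 135° — the wind blows toward the southeast.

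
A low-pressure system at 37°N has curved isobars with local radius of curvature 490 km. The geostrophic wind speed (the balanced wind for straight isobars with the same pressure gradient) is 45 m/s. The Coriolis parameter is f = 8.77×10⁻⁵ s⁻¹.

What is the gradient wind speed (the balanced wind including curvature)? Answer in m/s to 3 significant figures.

Around a low, centrifugal force acts outward with Coriolis, so pressure-gradient force balances both:
(1/ρ)|∂P/∂n| = fV + V²/R  →  V² + fR·V − fR·V_g = 0
With fR = 8.77×10⁻⁵ × 490×10³ m = 43.0 m/s:
V = [−fR + √((fR)² + 4 fR V_g)]/2 = [−43.0 + √(43.0² + 4×43.0×45)]/2 = 27.5 m/s
Subgeostrophic (V < V_g = 45 m/s), as expected around a low.

27.5 m/s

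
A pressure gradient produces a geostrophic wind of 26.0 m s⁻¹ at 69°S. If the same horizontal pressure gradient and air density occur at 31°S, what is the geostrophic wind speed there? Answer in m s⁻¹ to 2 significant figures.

47 m s⁻¹

With the same pressure gradient and density, V_g ∝ 1/f ∝ 1/sin φ.
V₂ = V₁ · sin φ₁ / sin φ₂ = 26.0 × sin 69° / sin 31°
V₂ = 26.0 × 0.9336/0.5150 = 47 m s⁻¹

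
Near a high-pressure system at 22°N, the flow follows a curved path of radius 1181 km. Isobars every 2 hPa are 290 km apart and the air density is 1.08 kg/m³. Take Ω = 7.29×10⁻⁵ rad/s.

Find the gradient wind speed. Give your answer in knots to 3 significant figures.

29.8 knots

Coriolis parameter at 22°N:
f = 2Ω sin φ = 2 × 7.29×10⁻⁵ × sin 22° = 5.46×10⁻⁵ s⁻¹
Pressure gradient: |∂P/∂n| = 200 Pa / 290000 m = 6.90×10⁻⁴ Pa/m
Geostrophic speed: V_g = |∂P/∂n|/(fρ) = 6.90×10⁻⁴/(5.46×10⁻⁵ × 1.08) = 11.7 m/s
Around a high, pressure-gradient force acts outward with centrifugal, so Coriolis balances both:
fV = (1/ρ)|∂P/∂n| + V²/R  →  V² − fR·V + fR·V_g = 0
With fR = 5.46×10⁻⁵ × 1181×10³ m = 64.5 m/s:
V = [fR − √((fR)² − 4 fR V_g)]/2 = [64.5 − √(64.5² − 4×64.5×11.7)]/2 = 15.3 m/s
Supergeostrophic (V > V_g = 11.7 m/s), as expected around a high.
Converting: 15.3 m/s × 1.944 = 29.8 knots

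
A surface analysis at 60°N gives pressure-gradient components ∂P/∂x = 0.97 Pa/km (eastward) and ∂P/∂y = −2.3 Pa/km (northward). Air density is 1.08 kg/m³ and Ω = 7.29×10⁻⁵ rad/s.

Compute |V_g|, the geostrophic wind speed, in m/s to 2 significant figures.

18 m/s

Coriolis parameter at 60°N:
f = 2Ω sin φ = 2 × 7.29×10⁻⁵ × sin 60° = 1.26×10⁻⁴ s⁻¹
Component geostrophic relations (x east, y north):
u_g = −(1/(fρ)) ∂P/∂y,  v_g = (1/(fρ)) ∂P/∂x
u_g = −(−2.3×10⁻³)/(1.26×10⁻⁴ × 1.08) = 16.9 m/s;  v_g = (0.97×10⁻³)/(1.26×10⁻⁴ × 1.08) = 7.11 m/s
|V_g| = √(u_g² + v_g²) = 18.3 m/s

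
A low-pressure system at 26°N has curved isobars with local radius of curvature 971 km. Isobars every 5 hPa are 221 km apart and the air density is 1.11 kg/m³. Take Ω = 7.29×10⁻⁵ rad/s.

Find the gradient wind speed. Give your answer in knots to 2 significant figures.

Coriolis parameter at 26°N:
f = 2Ω sin φ = 2 × 7.29×10⁻⁵ × sin 26° = 6.39×10⁻⁵ s⁻¹
Pressure gradient: |∂P/∂n| = 500 Pa / 221000 m = 2.26×10⁻³ Pa/m
Geostrophic speed: V_g = |∂P/∂n|/(fρ) = 2.26×10⁻³/(6.39×10⁻⁵ × 1.11) = 31.9 m/s
Around a low, centrifugal force acts outward with Coriolis, so pressure-gradient force balances both:
(1/ρ)|∂P/∂n| = fV + V²/R  →  V² + fR·V − fR·V_g = 0
With fR = 6.39×10⁻⁵ × 971×10³ m = 62.1 m/s:
V = [−fR + √((fR)² + 4 fR V_g)]/2 = [−62.1 + √(62.1² + 4×62.1×31.9)]/2 = 23.2 m/s
Subgeostrophic (V < V_g = 31.9 m/s), as expected around a low.
Converting: 23.2 m/s × 1.944 = 45 knots

45 knots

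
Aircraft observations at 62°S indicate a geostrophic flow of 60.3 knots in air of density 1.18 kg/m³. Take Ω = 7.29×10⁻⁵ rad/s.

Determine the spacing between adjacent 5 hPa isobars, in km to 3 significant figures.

106 km

Coriolis parameter at 62°S:
f = 2Ω sin φ = 2 × 7.29×10⁻⁵ × sin 62° = 1.29×10⁻⁴ s⁻¹
Wind speed in SI: 60.3 knots = 31.0 m/s
Geostrophic balance rearranged: |∂P/∂n| = f ρ V_g
|∂P/∂n| = 1.29×10⁻⁴ × 1.18 × 31.0 = 4.71×10⁻³ Pa/m
Isobar spacing: Δn = ΔP/|∂P/∂n| = 500 Pa / 4.71×10⁻³ Pa/m = 106106 m ≈ 106 km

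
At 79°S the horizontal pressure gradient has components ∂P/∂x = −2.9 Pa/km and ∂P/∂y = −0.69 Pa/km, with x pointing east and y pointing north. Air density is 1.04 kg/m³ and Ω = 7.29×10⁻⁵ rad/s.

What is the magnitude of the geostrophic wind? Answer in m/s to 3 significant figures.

20.0 m/s

Coriolis parameter at 79°S:
f = 2Ω sin φ = 2 × 7.29×10⁻⁵ × sin 79° = 1.43×10⁻⁴ s⁻¹
In the Southern Hemisphere f is negative: f = −1.43×10⁻⁴ s⁻¹.
Component geostrophic relations (x east, y north):
u_g = −(1/(fρ)) ∂P/∂y,  v_g = (1/(fρ)) ∂P/∂x
u_g = −(−0.69×10⁻³)/(−1.43×10⁻⁴ × 1.04) = −4.64 m/s;  v_g = (−2.9×10⁻³)/(−1.43×10⁻⁴ × 1.04) = 19.5 m/s
|V_g| = √(u_g² + v_g²) = 20.0 m/s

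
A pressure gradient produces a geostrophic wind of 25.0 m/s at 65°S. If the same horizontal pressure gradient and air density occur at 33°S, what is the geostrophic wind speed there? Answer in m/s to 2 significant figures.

42 m/s

With the same pressure gradient and density, V_g ∝ 1/f ∝ 1/sin φ.
V₂ = V₁ · sin φ₁ / sin φ₂ = 25.0 × sin 65° / sin 33°
V₂ = 25.0 × 0.9063/0.5446 = 42 m/s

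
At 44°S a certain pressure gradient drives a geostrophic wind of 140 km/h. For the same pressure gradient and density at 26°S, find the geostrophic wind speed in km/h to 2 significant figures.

With the same pressure gradient and density, V_g ∝ 1/f ∝ 1/sin φ.
V₂ = V₁ · sin φ₁ / sin φ₂ = 140 × sin 44° / sin 26°
V₂ = 140 × 0.6947/0.4384 = 220 km/h

220 km/h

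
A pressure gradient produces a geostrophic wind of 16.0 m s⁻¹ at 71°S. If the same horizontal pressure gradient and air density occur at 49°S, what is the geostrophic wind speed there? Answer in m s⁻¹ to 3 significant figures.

20.0 m s⁻¹

With the same pressure gradient and density, V_g ∝ 1/f ∝ 1/sin φ.
V₂ = V₁ · sin φ₁ / sin φ₂ = 16.0 × sin 71° / sin 49°
V₂ = 16.0 × 0.9455/0.7547 = 20.0 m s⁻¹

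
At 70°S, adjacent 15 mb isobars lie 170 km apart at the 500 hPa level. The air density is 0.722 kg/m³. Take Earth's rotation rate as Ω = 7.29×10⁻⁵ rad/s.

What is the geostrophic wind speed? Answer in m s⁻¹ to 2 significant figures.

89 m s⁻¹

Coriolis parameter at 70°S:
f = 2Ω sin φ = 2 × 7.29×10⁻⁵ × sin 70° = 1.37×10⁻⁴ s⁻¹
Pressure gradient: |∂P/∂n| = 1500 Pa / 170000 m = 8.82×10⁻³ Pa/m
Geostrophic balance (pressure-gradient force = Coriolis force):
V_g = (1/(fρ)) |∂P/∂n| = 8.82×10⁻³ / (1.37×10⁻⁴ × 0.722) = 89.2 m/s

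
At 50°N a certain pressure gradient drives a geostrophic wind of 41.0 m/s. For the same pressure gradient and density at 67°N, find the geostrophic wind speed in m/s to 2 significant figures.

34 m/s

With the same pressure gradient and density, V_g ∝ 1/f ∝ 1/sin φ.
V₂ = V₁ · sin φ₁ / sin φ₂ = 41.0 × sin 50° / sin 67°
V₂ = 41.0 × 0.7660/0.9205 = 34 m/s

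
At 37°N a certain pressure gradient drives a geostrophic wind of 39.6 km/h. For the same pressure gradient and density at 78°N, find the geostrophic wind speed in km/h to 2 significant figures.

With the same pressure gradient and density, V_g ∝ 1/f ∝ 1/sin φ.
V₂ = V₁ · sin φ₁ / sin φ₂ = 39.6 × sin 37° / sin 78°
V₂ = 39.6 × 0.6018/0.9781 = 24 km/h

24 km/h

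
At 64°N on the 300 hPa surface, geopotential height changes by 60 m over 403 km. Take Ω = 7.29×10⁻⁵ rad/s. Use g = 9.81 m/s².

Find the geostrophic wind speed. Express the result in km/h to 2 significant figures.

Coriolis parameter at 64°N:
f = 2Ω sin φ = 2 × 7.29×10⁻⁵ × sin 64° = 1.31×10⁻⁴ s⁻¹
Height gradient: |∂Z/∂n| = 60 m / 403000 m = 1.49×10⁻⁴
On a pressure surface, geostrophic balance gives V_g = (g/f)|∂Z/∂n|:
V_g = 9.81 × 1.49×10⁻⁴ / 1.31×10⁻⁴ = 11.1 m/s
Converting: 11.1 m/s × 3.6 = 40 km/h

40 km/h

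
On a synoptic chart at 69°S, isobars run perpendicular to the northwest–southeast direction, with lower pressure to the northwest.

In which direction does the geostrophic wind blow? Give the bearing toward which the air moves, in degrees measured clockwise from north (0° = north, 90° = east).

225°

The pressure-gradient force points toward the northwest (bearing 315°).
Geostrophic balance: in the Southern Hemisphere the Coriolis force deflects motion to the left, so the geostrophic wind blows 90° to the left of the pressure-gradient force (low pressure on the right).
Rotating 315° by 90° counterclockwise gives 225° — the wind blows toward the southwest.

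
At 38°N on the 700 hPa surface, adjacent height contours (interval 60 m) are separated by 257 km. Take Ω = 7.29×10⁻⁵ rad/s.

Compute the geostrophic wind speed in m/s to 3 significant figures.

25.5 m/s

Coriolis parameter at 38°N:
f = 2Ω sin φ = 2 × 7.29×10⁻⁵ × sin 38° = 8.98×10⁻⁵ s⁻¹
Height gradient: |∂Z/∂n| = 60 m / 257000 m = 2.33×10⁻⁴
On a pressure surface, geostrophic balance gives V_g = (g/f)|∂Z/∂n|:
V_g = 9.81 × 2.33×10⁻⁴ / 8.98×10⁻⁵ = 25.5 m/s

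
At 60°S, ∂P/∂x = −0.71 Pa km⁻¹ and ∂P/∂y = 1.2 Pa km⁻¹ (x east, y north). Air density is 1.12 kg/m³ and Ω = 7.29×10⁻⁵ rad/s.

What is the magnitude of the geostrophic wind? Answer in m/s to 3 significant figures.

9.86 m/s

Coriolis parameter at 60°S:
f = 2Ω sin φ = 2 × 7.29×10⁻⁵ × sin 60° = 1.26×10⁻⁴ s⁻¹
In the Southern Hemisphere f is negative: f = −1.26×10⁻⁴ s⁻¹.
Component geostrophic relations (x east, y north):
u_g = −(1/(fρ)) ∂P/∂y,  v_g = (1/(fρ)) ∂P/∂x
u_g = −(1.2×10⁻³)/(−1.26×10⁻⁴ × 1.12) = 8.49 m/s;  v_g = (−0.71×10⁻³)/(−1.26×10⁻⁴ × 1.12) = 5.02 m/s
|V_g| = √(u_g² + v_g²) = 9.86 m/s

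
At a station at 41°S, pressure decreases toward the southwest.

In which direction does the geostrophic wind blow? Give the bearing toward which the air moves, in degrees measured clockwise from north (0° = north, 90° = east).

The pressure-gradient force points toward the southwest (bearing 225°).
Geostrophic balance: in the Southern Hemisphere the Coriolis force deflects motion to the left, so the geostrophic wind blows 90° to the left of the pressure-gradient force (low pressure on the right).
Rotating 225° by 90° counterclockwise gives 135° — the wind blows toward the southeast.

135°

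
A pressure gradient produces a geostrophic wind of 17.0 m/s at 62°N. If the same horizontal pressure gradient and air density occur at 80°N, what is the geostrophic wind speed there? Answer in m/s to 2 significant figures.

With the same pressure gradient and density, V_g ∝ 1/f ∝ 1/sin φ.
V₂ = V₁ · sin φ₁ / sin φ₂ = 17.0 × sin 62° / sin 80°
V₂ = 17.0 × 0.8829/0.9848 = 15 m/s

15 m/s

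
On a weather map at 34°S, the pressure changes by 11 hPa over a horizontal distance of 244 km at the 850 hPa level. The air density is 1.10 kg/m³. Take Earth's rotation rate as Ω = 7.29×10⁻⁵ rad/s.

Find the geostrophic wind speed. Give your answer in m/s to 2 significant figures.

50 m/s

Coriolis parameter at 34°S:
f = 2Ω sin φ = 2 × 7.29×10⁻⁵ × sin 34° = 8.15×10⁻⁵ s⁻¹
Pressure gradient: |∂P/∂n| = 1100 Pa / 244000 m = 4.51×10⁻³ Pa/m
Geostrophic balance (pressure-gradient force = Coriolis force):
V_g = (1/(fρ)) |∂P/∂n| = 4.51×10⁻³ / (8.15×10⁻⁵ × 1.10) = 50.3 m/s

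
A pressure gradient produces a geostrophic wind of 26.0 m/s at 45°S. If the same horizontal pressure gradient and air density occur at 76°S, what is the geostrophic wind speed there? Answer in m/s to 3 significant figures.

With the same pressure gradient and density, V_g ∝ 1/f ∝ 1/sin φ.
V₂ = V₁ · sin φ₁ / sin φ₂ = 26.0 × sin 45° / sin 76°
V₂ = 26.0 × 0.7071/0.9703 = 18.9 m/s

18.9 m/s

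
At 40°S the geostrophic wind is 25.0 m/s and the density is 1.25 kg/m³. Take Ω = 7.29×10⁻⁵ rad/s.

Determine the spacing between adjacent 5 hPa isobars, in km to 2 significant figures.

170 km

Coriolis parameter at 40°S:
f = 2Ω sin φ = 2 × 7.29×10⁻⁵ × sin 40° = 9.37×10⁻⁵ s⁻¹
Geostrophic balance rearranged: |∂P/∂n| = f ρ V_g
|∂P/∂n| = 9.37×10⁻⁵ × 1.25 × 25.0 = 2.93×10⁻³ Pa/m
Isobar spacing: Δn = ΔP/|∂P/∂n| = 500 Pa / 2.93×10⁻³ Pa/m = 170724 m ≈ 170 km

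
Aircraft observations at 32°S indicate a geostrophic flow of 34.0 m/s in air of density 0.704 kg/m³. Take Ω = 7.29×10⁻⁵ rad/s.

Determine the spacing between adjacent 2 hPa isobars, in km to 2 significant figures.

110 km

Coriolis parameter at 32°S:
f = 2Ω sin φ = 2 × 7.29×10⁻⁵ × sin 32° = 7.73×10⁻⁵ s⁻¹
Geostrophic balance rearranged: |∂P/∂n| = f ρ V_g
|∂P/∂n| = 7.73×10⁻⁵ × 0.704 × 34.0 = 1.85×10⁻³ Pa/m
Isobar spacing: Δn = ΔP/|∂P/∂n| = 200 Pa / 1.85×10⁻³ Pa/m = 108146 m ≈ 110 km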